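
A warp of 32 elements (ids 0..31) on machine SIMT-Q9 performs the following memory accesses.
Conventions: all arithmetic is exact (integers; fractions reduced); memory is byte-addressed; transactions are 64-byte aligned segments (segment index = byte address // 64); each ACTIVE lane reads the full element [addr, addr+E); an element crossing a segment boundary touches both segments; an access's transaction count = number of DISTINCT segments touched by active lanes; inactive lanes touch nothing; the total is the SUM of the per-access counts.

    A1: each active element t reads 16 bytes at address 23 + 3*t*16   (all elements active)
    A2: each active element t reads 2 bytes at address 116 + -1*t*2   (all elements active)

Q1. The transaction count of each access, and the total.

A1: 24 transactions
A2: 2 transactions

Answer: 24,2; total 26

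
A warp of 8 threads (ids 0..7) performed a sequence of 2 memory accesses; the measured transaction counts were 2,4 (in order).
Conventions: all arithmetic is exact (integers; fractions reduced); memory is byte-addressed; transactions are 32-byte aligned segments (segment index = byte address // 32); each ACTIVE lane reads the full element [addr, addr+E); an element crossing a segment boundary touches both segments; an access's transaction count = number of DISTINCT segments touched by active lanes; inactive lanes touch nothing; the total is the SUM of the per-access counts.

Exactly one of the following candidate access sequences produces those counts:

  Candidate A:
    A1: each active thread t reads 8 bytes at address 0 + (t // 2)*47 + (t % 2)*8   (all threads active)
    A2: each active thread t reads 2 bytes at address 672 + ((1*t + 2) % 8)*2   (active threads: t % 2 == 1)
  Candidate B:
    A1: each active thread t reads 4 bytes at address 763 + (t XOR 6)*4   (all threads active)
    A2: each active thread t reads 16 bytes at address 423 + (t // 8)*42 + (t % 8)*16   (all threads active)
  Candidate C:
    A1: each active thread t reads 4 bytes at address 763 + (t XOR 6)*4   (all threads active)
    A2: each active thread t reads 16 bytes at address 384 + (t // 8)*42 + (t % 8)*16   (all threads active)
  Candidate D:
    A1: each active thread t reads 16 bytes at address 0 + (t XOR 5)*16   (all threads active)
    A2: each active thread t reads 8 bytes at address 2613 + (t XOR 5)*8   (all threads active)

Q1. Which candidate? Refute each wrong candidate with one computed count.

A: A1 gives 5 transactions, not 2
B: A2 gives 5 transactions, not 4
D: A1 gives 4 transactions, not 2
C: all counts match (2,4)

Answer: C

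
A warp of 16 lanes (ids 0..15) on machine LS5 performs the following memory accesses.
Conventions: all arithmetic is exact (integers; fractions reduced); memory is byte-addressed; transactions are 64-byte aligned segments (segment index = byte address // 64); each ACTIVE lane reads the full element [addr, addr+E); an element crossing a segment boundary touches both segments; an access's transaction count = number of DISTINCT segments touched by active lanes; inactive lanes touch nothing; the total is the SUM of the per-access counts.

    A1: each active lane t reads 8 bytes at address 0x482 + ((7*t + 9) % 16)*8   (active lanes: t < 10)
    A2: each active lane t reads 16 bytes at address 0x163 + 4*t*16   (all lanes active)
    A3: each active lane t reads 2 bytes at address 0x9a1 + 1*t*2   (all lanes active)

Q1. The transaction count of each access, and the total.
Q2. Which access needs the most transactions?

A1: 2 transactions
A2: 16 transactions
A3: 2 transactions

Answer: 2,16,2; total 20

Answer: A2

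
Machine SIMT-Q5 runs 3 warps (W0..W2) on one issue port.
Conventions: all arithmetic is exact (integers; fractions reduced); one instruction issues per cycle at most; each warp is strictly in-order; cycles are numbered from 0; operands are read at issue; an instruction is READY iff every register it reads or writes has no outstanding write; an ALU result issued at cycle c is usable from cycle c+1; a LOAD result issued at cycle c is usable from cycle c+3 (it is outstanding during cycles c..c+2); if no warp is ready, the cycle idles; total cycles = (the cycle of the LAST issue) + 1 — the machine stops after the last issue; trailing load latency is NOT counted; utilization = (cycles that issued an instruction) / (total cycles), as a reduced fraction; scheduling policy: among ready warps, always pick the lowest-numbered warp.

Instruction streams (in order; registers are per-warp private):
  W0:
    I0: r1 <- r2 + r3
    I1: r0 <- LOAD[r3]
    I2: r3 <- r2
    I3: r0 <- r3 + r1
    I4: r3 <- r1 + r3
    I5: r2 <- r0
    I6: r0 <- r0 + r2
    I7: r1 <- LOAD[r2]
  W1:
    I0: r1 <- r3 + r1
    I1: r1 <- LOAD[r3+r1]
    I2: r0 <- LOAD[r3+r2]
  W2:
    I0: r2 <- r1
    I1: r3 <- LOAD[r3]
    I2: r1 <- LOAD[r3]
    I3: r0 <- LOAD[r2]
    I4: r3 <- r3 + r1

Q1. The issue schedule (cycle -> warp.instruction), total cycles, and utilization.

cycle 0: W0.I0
cycle 1: W0.I1
cycle 2: W0.I2
cycle 3: W1.I0
cycle 4: W0.I3
cycle 5: W0.I4
cycle 6: W0.I5
cycle 7: W0.I6
cycle 8: W0.I7
cycle 9: W1.I1
cycle 10: W1.I2
cycle 11: W2.I0
cycle 12: W2.I1
cycle 13: idle
cycle 14: idle
cycle 15: W2.I2
cycle 16: W2.I3
cycle 17: idle
cycle 18: W2.I4

Answer: 19 cycles, utilization 16/19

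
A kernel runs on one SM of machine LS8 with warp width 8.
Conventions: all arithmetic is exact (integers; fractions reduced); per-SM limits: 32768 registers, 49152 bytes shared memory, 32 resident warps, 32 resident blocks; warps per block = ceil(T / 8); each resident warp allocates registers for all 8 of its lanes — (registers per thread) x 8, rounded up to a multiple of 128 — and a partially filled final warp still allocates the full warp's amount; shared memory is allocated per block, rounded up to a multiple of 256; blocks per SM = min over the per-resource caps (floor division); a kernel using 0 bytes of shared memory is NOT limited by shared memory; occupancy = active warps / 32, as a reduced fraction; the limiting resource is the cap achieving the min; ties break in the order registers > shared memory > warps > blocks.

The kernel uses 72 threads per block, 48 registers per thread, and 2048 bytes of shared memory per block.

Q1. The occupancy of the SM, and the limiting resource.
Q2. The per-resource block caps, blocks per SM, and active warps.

Answer: occupancy 27/32, limited by warps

registers: 9 blocks
shared memory: 24 blocks
warps: 3 blocks
blocks: 32 blocks

Answer: 3 blocks, 27 active warps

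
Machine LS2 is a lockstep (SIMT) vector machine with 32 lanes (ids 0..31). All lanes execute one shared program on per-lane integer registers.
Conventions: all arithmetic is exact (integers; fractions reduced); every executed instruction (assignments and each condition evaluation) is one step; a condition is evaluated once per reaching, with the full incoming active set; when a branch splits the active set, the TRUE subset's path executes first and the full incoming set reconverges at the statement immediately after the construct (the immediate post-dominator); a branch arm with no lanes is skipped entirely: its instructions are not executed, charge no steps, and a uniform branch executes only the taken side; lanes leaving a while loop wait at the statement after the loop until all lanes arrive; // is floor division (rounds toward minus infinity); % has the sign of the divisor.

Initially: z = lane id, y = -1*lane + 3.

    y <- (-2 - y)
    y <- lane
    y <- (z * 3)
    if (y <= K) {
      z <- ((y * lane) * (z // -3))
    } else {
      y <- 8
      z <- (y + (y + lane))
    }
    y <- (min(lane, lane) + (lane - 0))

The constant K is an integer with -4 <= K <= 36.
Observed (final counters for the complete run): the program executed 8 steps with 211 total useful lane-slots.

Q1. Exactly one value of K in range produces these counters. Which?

Answer: K = 36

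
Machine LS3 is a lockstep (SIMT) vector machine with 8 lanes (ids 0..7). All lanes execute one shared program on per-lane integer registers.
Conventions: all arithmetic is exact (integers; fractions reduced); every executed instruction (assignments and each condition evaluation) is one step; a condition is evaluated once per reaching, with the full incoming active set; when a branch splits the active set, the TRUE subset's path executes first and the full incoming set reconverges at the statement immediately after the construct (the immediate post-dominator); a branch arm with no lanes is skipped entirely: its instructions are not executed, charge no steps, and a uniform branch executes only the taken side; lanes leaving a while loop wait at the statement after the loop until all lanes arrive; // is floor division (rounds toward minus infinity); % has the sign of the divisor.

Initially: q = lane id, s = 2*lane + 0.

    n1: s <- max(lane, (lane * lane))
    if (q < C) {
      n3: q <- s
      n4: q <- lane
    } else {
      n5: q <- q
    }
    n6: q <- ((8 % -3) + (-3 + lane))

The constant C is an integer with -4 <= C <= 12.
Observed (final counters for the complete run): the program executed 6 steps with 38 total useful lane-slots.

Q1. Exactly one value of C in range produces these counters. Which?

Answer: C = 6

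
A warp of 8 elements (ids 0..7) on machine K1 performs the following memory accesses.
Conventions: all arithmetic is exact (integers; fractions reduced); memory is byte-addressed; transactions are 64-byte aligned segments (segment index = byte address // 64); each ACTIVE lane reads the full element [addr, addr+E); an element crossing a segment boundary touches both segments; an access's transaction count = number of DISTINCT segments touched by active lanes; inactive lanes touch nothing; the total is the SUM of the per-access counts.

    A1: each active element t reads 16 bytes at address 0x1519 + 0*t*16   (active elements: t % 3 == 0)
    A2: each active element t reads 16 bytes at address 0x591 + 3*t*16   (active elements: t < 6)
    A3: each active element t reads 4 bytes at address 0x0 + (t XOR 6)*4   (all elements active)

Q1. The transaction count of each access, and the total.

A1: 1 transaction
A2: 5 transactions
A3: 1 transaction

Answer: 1,5,1; total 7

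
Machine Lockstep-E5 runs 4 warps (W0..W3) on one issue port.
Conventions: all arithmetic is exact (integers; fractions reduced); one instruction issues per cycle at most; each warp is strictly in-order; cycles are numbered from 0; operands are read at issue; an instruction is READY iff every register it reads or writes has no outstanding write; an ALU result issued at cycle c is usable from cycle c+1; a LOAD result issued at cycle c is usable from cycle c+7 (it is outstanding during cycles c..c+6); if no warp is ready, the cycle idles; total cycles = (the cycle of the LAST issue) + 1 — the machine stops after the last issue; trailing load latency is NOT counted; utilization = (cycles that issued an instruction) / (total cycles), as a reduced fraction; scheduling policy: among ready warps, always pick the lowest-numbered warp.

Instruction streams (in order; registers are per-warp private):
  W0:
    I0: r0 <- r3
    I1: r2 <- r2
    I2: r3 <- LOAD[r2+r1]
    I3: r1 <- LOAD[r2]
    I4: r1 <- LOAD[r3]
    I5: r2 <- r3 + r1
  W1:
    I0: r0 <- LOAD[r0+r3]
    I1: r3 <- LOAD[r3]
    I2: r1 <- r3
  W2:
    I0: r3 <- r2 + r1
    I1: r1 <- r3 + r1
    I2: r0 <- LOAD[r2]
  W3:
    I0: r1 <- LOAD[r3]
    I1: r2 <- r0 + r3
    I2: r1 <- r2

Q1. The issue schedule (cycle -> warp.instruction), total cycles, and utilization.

cycle 0: W0.I0
cycle 1: W0.I1
cycle 2: W0.I2
cycle 3: W0.I3
cycle 4: W1.I0
cycle 5: W1.I1
cycle 6: W2.I0
cycle 7: W2.I1
cycle 8: W2.I2
cycle 9: W3.I0
cycle 10: W0.I4
cycle 11: W3.I1
cycle 12: W1.I2
cycle 13: idle
cycle 14: idle
cycle 15: idle
cycle 16: W3.I2
cycle 17: W0.I5

Answer: 18 cycles, utilization 5/6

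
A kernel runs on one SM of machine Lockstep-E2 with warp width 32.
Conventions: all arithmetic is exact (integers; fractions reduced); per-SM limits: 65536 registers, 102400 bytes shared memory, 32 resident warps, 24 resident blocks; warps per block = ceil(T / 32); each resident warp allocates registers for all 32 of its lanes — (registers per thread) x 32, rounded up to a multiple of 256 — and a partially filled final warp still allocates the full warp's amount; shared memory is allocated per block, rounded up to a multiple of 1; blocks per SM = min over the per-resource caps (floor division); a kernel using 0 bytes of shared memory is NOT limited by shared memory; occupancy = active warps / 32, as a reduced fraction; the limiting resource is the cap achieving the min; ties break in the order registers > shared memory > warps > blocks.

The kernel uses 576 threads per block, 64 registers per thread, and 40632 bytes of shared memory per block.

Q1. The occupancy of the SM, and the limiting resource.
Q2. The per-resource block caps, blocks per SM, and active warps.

Answer: occupancy 9/16, limited by registers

registers: 1 block
shared memory: 2 blocks
warps: 1 block
blocks: 24 blocks

Answer: 1 block, 18 active warps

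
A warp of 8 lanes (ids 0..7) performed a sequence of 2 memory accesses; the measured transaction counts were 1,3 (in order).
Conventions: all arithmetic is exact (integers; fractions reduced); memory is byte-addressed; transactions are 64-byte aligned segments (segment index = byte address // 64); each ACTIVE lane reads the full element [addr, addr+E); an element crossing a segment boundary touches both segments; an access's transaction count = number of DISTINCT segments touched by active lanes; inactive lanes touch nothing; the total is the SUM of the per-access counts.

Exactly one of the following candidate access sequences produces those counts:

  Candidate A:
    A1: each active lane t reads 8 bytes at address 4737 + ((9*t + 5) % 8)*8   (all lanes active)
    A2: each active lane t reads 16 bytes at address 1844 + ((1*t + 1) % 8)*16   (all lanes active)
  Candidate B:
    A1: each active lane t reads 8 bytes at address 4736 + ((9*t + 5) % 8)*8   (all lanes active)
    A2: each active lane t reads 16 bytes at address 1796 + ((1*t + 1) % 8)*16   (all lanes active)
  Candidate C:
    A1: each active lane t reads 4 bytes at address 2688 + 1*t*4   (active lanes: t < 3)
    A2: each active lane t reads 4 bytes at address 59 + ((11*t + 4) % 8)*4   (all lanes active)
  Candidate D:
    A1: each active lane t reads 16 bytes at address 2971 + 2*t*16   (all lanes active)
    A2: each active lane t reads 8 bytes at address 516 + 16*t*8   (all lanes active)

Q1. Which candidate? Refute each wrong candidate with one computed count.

A: A1 gives 2 transactions, not 1
C: A2 gives 2 transactions, not 3
D: A1 gives 5 transactions, not 1
B: all counts match (1,3)

Answer: B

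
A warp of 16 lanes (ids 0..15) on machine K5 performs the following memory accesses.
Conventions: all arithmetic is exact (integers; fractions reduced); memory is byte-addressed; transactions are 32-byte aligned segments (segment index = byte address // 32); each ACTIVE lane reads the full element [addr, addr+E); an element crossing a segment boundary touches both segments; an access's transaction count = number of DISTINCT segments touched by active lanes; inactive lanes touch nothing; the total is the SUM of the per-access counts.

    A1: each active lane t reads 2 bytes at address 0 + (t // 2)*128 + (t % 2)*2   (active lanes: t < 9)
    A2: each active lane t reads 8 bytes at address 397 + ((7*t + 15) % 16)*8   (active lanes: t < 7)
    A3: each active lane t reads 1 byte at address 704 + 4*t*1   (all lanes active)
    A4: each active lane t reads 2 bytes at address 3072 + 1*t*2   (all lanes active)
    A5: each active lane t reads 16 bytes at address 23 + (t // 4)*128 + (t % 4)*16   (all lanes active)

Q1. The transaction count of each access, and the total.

A1: 5 transactions
A2: 5 transactions
A3: 2 transactions
A4: 1 transaction
A5: 12 transactions

Answer: 5,5,2,1,12; total 25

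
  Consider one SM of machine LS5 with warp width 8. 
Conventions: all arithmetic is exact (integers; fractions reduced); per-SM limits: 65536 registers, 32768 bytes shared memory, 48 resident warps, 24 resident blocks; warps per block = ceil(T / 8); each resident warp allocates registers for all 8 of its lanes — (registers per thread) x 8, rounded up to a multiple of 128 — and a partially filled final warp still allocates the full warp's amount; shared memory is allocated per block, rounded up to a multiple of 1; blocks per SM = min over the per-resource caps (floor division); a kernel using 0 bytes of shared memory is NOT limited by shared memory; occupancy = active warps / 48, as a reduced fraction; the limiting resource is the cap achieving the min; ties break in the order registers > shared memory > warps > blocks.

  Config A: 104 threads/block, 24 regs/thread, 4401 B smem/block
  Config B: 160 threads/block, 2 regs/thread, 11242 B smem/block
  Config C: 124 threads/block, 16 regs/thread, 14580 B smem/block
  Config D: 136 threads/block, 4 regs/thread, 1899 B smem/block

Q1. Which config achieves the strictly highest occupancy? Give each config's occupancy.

occupancies: A 13/16, B 5/6, C 2/3, D 17/24

Answer: B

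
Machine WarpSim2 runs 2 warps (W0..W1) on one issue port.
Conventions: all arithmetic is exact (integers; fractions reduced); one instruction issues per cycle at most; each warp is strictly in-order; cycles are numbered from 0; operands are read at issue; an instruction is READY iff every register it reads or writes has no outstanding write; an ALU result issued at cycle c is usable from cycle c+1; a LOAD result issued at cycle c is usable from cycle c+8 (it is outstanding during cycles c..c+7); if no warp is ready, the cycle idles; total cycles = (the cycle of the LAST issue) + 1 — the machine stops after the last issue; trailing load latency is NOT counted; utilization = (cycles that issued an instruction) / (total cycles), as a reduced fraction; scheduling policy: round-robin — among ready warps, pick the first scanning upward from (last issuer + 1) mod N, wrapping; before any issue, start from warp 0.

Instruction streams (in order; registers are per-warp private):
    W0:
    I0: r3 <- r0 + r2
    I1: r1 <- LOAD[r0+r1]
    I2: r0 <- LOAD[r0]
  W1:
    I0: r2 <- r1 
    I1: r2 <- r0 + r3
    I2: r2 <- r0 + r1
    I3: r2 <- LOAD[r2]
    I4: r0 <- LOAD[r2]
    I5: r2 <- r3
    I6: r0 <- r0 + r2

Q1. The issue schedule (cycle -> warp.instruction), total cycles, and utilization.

cycle 0: W0.I0
cycle 1: W1.I0
cycle 2: W0.I1
cycle 3: W1.I1
cycle 4: W0.I2
cycle 5: W1.I2
cycle 6: W1.I3
cycle 7: idle
cycle 8: idle
cycle 9: idle
cycle 10: idle
cycle 11: idle
cycle 12: idle
cycle 13: idle
cycle 14: W1.I4
cycle 15: W1.I5
cycle 16: idle
cycle 17: idle
cycle 18: idle
cycle 19: idle
cycle 20: idle
cycle 21: idle
cycle 22: W1.I6

Answer: 23 cycles, utilization 10/23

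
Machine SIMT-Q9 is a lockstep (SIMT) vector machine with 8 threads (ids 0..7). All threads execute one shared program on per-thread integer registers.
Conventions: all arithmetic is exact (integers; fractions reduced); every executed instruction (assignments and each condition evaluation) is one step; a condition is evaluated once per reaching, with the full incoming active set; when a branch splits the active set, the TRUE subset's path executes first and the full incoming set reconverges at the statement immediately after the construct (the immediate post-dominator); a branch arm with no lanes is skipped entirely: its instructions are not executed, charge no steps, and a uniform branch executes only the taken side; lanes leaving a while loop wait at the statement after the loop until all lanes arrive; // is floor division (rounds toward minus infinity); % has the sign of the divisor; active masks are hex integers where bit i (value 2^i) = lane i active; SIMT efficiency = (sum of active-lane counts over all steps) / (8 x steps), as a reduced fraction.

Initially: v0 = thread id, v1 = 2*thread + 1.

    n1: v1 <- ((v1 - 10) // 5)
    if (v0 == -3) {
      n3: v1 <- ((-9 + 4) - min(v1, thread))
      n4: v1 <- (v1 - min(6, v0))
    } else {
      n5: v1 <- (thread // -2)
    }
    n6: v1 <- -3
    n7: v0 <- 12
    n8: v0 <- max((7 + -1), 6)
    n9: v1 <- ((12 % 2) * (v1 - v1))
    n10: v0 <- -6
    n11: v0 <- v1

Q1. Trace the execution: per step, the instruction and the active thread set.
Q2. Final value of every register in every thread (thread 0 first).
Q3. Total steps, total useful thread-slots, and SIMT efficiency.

step 0: v1 <- ((v1 - 10) // 5)       0xff
step 1: eval (v0 == -3)              0xff
step 2: v1 <- (thread // -2)         0xff
step 3: v1 <- -3                     0xff
step 4: v0 <- 12                     0xff
step 5: v0 <- max((7 + -1), 6)       0xff
step 6: v1 <- ((12 % 2) * (v1 - v1)) 0xff
step 7: v0 <- -6                     0xff
step 8: v0 <- v1                     0xff

Answer: 9 steps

v0: 0,0,0,0,0,0,0,0
v1: 0,0,0,0,0,0,0,0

steps = 9; useful = 72; efficiency = 72/72 = 1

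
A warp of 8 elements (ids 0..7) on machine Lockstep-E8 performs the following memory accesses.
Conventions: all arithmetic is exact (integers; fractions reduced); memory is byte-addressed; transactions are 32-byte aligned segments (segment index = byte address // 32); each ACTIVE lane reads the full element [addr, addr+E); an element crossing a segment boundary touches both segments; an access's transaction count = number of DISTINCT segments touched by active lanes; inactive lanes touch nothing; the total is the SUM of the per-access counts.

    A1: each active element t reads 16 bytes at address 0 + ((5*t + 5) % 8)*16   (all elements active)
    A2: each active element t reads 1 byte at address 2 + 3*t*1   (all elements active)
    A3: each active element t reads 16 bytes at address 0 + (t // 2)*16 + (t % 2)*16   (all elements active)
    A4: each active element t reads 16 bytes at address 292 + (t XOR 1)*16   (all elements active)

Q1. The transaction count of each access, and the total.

A1: 4 transactions
A2: 1 transaction
A3: 3 transactions
A4: 5 transactions

Answer: 4,1,3,5; total 13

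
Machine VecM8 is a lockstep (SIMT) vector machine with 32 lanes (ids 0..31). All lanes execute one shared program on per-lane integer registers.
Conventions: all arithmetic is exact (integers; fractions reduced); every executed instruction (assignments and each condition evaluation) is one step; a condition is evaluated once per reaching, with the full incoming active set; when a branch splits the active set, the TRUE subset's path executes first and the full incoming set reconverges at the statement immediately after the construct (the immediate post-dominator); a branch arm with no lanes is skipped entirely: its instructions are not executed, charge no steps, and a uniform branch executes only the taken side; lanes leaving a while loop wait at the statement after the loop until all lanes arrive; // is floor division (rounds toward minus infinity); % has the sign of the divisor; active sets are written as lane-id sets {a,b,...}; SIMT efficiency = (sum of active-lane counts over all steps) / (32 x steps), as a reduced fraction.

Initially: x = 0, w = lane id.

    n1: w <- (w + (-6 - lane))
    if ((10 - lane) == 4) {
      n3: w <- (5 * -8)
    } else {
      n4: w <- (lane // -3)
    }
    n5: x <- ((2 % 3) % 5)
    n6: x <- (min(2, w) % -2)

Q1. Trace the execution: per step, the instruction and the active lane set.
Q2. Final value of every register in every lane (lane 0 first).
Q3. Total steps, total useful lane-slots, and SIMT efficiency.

step 0: w <- (w + (-6 - lane))       {0,1,2,3,4,5,6,7,8,9,10,11,12,13,14,15,16,17,18,19,20,21,22,23,24,25,26,27,28,29,30,31}
step 1: eval ((10 - lane) == 4)      {0,1,2,3,4,5,6,7,8,9,10,11,12,13,14,15,16,17,18,19,20,21,22,23,24,25,26,27,28,29,30,31}
step 2: w <- (5 * -8)                {6}
step 3: w <- (lane // -3)            {0,1,2,3,4,5,7,8,9,10,11,12,13,14,15,16,17,18,19,20,21,22,23,24,25,26,27,28,29,30,31}
step 4: x <- ((2 % 3) % 5)           {0,1,2,3,4,5,6,7,8,9,10,11,12,13,14,15,16,17,18,19,20,21,22,23,24,25,26,27,28,29,30,31}
step 5: x <- (min(2, w) % -2)        {0,1,2,3,4,5,6,7,8,9,10,11,12,13,14,15,16,17,18,19,20,21,22,23,24,25,26,27,28,29,30,31}

Answer: 6 steps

x: 0,-1,-1,-1,0,0,0,-1,-1,-1,0,0,0,-1,-1,-1,0,0,0,-1,-1,-1,0,0,0,-1,-1,-1,0,0,0,-1
w: 0,-1,-1,-1,-2,-2,-40,-3,-3,-3,-4,-4,-4,-5,-5,-5,-6,-6,-6,-7,-7,-7,-8,-8,-8,-9,-9,-9,-10,-10,-10,-11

steps = 6; useful = 160; efficiency = 160/192 = 5/6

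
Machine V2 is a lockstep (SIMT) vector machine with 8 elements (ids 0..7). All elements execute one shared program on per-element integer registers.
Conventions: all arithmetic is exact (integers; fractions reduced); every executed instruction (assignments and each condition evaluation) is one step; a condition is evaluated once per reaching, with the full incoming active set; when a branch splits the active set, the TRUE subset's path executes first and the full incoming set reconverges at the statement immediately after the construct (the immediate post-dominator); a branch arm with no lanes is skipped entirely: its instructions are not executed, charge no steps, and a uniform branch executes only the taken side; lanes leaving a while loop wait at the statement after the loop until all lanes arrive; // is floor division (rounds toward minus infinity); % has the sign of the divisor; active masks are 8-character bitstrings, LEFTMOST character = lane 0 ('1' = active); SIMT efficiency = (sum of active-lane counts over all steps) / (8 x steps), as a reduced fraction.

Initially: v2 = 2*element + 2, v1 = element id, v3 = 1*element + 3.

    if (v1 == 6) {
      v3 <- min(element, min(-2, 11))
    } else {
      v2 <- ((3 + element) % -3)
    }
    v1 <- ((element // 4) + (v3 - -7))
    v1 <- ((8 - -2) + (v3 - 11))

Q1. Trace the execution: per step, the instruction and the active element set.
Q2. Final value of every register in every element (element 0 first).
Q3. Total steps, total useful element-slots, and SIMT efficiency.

step 0: eval (v1 == 6)               11111111
step 1: v3 <- min(element, min(-2, 11)) 00000010
step 2: v2 <- ((3 + element) % -3)   11111101
step 3: v1 <- ((element // 4) + (v3 - -7)) 11111111
step 4: v1 <- ((8 - -2) + (v3 - 11)) 11111111

Answer: 5 steps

v2: 0,-2,-1,0,-2,-1,14,-2
v1: 2,3,4,5,6,7,-3,9
v3: 3,4,5,6,7,8,-2,10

steps = 5; useful = 32; efficiency = 32/40 = 4/5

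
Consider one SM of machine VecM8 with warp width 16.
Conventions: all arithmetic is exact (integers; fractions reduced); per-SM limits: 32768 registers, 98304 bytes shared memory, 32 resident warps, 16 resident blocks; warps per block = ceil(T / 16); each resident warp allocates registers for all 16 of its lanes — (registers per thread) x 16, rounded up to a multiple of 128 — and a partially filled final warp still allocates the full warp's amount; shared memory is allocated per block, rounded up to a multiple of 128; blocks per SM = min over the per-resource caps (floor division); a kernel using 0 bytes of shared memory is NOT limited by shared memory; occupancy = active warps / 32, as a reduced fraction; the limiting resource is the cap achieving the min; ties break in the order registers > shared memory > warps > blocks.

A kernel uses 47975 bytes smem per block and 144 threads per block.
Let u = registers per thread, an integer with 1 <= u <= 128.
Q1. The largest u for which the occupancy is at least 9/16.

Answer: u = 112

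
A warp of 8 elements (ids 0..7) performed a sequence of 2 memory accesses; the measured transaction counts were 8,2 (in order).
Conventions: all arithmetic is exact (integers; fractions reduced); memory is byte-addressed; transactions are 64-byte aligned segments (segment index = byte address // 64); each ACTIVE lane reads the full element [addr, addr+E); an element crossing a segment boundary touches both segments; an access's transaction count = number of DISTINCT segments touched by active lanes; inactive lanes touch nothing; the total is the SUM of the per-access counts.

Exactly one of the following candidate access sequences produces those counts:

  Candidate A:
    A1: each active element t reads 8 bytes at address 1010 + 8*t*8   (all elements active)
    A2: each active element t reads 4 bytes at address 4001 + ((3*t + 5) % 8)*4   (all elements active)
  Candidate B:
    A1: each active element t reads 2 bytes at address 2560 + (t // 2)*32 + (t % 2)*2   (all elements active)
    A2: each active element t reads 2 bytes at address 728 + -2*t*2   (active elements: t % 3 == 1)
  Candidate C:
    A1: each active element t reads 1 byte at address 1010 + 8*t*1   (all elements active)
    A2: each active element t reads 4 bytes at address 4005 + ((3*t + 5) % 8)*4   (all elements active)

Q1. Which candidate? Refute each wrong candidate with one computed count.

B: A1 gives 2 transactions, not 8
C: A1 gives 2 transactions, not 8
A: all counts match (8,2)

Answer: A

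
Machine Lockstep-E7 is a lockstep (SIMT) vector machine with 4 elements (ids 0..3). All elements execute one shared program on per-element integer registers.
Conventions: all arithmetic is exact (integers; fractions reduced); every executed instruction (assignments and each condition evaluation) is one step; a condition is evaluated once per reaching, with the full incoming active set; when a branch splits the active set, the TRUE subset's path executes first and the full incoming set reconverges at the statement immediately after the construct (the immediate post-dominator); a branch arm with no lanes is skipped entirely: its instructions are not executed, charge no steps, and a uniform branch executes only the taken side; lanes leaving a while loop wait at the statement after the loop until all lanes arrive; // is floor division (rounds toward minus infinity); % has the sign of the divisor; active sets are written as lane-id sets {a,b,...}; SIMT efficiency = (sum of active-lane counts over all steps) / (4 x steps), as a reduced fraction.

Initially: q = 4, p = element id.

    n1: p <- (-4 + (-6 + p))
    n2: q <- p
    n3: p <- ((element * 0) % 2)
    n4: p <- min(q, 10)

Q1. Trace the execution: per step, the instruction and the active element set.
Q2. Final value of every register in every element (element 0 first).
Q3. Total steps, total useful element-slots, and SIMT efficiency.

step 0: p <- (-4 + (-6 + p))         {0,1,2,3}
step 1: q <- p                       {0,1,2,3}
step 2: p <- ((element * 0) % 2)     {0,1,2,3}
step 3: p <- min(q, 10)              {0,1,2,3}

Answer: 4 steps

q: -10,-9,-8,-7
p: -10,-9,-8,-7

steps = 4; useful = 16; efficiency = 16/16 = 1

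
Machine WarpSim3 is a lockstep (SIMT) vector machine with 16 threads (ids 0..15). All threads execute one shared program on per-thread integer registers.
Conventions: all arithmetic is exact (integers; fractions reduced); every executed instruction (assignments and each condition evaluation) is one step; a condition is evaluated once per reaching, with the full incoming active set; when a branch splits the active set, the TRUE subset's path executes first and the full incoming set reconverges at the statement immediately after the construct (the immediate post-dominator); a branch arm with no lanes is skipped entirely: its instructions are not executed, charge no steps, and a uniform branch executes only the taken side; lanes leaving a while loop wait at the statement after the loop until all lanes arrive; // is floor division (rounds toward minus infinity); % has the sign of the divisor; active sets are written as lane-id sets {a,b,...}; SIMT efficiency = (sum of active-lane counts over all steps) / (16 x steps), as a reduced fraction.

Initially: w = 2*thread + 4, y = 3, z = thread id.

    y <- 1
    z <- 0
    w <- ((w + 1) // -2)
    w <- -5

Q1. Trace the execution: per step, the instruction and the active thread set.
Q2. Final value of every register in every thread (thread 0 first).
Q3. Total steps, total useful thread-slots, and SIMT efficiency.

step 0: y <- 1                       {0,1,2,3,4,5,6,7,8,9,10,11,12,13,14,15}
step 1: z <- 0                       {0,1,2,3,4,5,6,7,8,9,10,11,12,13,14,15}
step 2: w <- ((w + 1) // -2)         {0,1,2,3,4,5,6,7,8,9,10,11,12,13,14,15}
step 3: w <- -5                      {0,1,2,3,4,5,6,7,8,9,10,11,12,13,14,15}

Answer: 4 steps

w: -5,-5,-5,-5,-5,-5,-5,-5,-5,-5,-5,-5,-5,-5,-5,-5
y: 1,1,1,1,1,1,1,1,1,1,1,1,1,1,1,1
z: 0,0,0,0,0,0,0,0,0,0,0,0,0,0,0,0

steps = 4; useful = 64; efficiency = 64/64 = 1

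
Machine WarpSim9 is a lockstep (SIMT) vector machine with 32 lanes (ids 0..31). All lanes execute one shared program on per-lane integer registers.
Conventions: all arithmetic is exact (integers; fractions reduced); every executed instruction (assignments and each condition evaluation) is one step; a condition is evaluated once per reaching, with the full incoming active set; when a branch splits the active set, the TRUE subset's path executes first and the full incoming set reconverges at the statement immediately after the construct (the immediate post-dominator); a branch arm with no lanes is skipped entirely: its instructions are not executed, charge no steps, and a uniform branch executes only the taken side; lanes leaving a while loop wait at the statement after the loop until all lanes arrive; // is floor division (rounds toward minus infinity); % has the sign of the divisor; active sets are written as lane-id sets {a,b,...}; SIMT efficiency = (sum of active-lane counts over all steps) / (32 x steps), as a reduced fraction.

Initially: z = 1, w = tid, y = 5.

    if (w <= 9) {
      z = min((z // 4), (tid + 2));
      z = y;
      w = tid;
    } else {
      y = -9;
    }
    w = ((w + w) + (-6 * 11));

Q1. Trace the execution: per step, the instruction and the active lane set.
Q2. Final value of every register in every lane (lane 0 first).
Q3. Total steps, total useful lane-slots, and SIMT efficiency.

step 0: eval (w <= 9)                {0,1,2,3,4,5,6,7,8,9,10,11,12,13,14,15,16,17,18,19,20,21,22,23,24,25,26,27,28,29,30,31}
step 1: z <- min((z // 4), (tid + 2)) {0,1,2,3,4,5,6,7,8,9}
step 2: z <- y                       {0,1,2,3,4,5,6,7,8,9}
step 3: w <- tid                     {0,1,2,3,4,5,6,7,8,9}
step 4: y <- -9                      {10,11,12,13,14,15,16,17,18,19,20,21,22,23,24,25,26,27,28,29,30,31}
step 5: w <- ((w + w) + (-6 * 11))   {0,1,2,3,4,5,6,7,8,9,10,11,12,13,14,15,16,17,18,19,20,21,22,23,24,25,26,27,28,29,30,31}

Answer: 6 steps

z: 5,5,5,5,5,5,5,5,5,5,1,1,1,1,1,1,1,1,1,1,1,1,1,1,1,1,1,1,1,1,1,1
w: -66,-64,-62,-60,-58,-56,-54,-52,-50,-48,-46,-44,-42,-40,-38,-36,-34,-32,-30,-28,-26,-24,-22,-20,-18,-16,-14,-12,-10,-8,-6,-4
y: 5,5,5,5,5,5,5,5,5,5,-9,-9,-9,-9,-9,-9,-9,-9,-9,-9,-9,-9,-9,-9,-9,-9,-9,-9,-9,-9,-9,-9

steps = 6; useful = 116; efficiency = 116/192 = 29/48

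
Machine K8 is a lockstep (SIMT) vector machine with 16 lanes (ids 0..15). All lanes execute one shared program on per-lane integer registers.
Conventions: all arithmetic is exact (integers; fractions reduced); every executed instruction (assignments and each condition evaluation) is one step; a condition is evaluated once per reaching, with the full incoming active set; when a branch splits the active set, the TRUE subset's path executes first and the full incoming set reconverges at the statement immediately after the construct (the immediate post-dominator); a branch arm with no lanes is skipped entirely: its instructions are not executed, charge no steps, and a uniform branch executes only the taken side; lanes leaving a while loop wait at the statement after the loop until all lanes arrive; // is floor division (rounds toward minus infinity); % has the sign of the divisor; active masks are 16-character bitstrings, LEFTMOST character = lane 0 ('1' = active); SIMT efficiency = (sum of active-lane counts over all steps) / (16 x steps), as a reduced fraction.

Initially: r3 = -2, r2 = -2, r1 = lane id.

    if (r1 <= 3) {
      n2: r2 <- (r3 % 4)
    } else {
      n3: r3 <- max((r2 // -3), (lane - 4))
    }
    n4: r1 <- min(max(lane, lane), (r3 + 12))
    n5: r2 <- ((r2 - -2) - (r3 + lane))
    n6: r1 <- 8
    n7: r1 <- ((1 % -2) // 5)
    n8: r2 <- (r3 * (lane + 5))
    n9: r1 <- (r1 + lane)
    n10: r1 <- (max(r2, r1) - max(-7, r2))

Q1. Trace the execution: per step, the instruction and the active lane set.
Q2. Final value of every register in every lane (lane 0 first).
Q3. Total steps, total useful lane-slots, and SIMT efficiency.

step 0: eval (r1 <= 3)               1111111111111111
step 1: r2 <- (r3 % 4)               1111000000000000
step 2: r3 <- max((r2 // -3), (lane - 4)) 0000111111111111
step 3: r1 <- min(max(lane, lane), (r3 + 12)) 1111111111111111
step 4: r2 <- ((r2 - -2) - (r3 + lane)) 1111111111111111
step 5: r1 <- 8                      1111111111111111
step 6: r1 <- ((1 % -2) // 5)        1111111111111111
step 7: r2 <- (r3 * (lane + 5))      1111111111111111
step 8: r1 <- (r1 + lane)            1111111111111111
step 9: r1 <- (max(r2, r1) - max(-7, r2)) 1111111111111111

Answer: 10 steps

r3: -2,-2,-2,-2,0,1,2,3,4,5,6,7,8,9,10,11
r2: -10,-12,-14,-16,0,10,22,36,52,70,90,112,136,162,190,220
r1: 6,7,8,9,3,0,0,0,0,0,0,0,0,0,0,0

steps = 10; useful = 144; efficiency = 144/160 = 9/10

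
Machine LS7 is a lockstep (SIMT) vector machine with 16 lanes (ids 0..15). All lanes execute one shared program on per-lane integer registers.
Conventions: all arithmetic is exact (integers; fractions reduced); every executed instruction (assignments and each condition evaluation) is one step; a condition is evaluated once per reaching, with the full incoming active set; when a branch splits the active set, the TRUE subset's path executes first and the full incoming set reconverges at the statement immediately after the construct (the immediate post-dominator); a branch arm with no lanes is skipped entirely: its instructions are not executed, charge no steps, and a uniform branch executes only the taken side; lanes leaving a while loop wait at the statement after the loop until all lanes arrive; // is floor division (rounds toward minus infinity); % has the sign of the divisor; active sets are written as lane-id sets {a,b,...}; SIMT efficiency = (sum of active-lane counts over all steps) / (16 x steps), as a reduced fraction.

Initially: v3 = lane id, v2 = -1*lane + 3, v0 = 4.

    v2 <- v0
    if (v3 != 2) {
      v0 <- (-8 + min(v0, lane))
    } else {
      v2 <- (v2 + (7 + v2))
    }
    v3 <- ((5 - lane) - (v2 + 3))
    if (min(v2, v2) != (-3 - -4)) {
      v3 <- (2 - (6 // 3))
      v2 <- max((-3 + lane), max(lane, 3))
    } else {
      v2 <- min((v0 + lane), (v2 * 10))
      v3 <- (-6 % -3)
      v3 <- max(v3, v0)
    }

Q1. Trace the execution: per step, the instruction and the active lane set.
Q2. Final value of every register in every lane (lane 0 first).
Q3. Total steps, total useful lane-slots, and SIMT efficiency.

step 0: v2 <- v0                     {0,1,2,3,4,5,6,7,8,9,10,11,12,13,14,15}
step 1: eval (v3 != 2)               {0,1,2,3,4,5,6,7,8,9,10,11,12,13,14,15}
step 2: v0 <- (-8 + min(v0, lane))   {0,1,3,4,5,6,7,8,9,10,11,12,13,14,15}
step 3: v2 <- (v2 + (7 + v2))        {2}
step 4: v3 <- ((5 - lane) - (v2 + 3)) {0,1,2,3,4,5,6,7,8,9,10,11,12,13,14,15}
step 5: eval (min(v2, v2) != (-3 - -4)) {0,1,2,3,4,5,6,7,8,9,10,11,12,13,14,15}
step 6: v3 <- (2 - (6 // 3))         {0,1,2,3,4,5,6,7,8,9,10,11,12,13,14,15}
step 7: v2 <- max((-3 + lane), max(lane, 3)) {0,1,2,3,4,5,6,7,8,9,10,11,12,13,14,15}

Answer: 8 steps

v3: 0,0,0,0,0,0,0,0,0,0,0,0,0,0,0,0
v2: 3,3,3,3,4,5,6,7,8,9,10,11,12,13,14,15
v0: -8,-7,4,-5,-4,-4,-4,-4,-4,-4,-4,-4,-4,-4,-4,-4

steps = 8; useful = 112; efficiency = 112/128 = 7/8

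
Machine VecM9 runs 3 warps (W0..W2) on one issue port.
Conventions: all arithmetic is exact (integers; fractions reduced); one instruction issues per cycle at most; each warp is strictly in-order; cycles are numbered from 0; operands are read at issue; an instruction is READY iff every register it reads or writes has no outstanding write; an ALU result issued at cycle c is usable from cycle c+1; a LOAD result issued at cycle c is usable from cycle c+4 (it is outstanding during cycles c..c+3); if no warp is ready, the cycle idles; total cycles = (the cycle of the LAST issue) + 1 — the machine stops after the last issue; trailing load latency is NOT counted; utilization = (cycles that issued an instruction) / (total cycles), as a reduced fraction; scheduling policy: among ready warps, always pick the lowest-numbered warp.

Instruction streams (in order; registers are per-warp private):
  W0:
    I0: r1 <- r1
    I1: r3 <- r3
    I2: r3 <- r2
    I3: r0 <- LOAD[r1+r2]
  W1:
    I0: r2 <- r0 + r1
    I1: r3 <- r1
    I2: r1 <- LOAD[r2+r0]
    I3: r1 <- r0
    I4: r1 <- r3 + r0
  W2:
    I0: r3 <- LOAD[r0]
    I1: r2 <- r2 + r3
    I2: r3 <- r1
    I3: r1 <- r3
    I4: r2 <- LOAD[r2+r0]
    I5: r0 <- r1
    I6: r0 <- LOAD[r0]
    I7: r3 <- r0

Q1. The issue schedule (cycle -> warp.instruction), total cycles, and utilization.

cycle 0: W0.I0
cycle 1: W0.I1
cycle 2: W0.I2
cycle 3: W0.I3
cycle 4: W1.I0
cycle 5: W1.I1
cycle 6: W1.I2
cycle 7: W2.I0
cycle 8: idle
cycle 9: idle
cycle 10: W1.I3
cycle 11: W1.I4
cycle 12: W2.I1
cycle 13: W2.I2
cycle 14: W2.I3
cycle 15: W2.I4
cycle 16: W2.I5
cycle 17: W2.I6
cycle 18: idle
cycle 19: idle
cycle 20: idle
cycle 21: W2.I7

Answer: 22 cycles, utilization 17/22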